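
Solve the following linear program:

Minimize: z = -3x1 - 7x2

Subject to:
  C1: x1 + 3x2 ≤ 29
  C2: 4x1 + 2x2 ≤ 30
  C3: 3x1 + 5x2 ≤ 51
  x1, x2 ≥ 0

Evaluate the objective at each vertex of the feasible region:
  z(0, 0) = 0
  z(7.5, 0) = -22.5
  z(3.429, 8.143) = -67.29
  z(2, 9) = -69  ←
  z(0, 9.667) = -67.67
The minimum is at x1 = 2, x2 = 9.

x1 = 2, x2 = 9, z = -69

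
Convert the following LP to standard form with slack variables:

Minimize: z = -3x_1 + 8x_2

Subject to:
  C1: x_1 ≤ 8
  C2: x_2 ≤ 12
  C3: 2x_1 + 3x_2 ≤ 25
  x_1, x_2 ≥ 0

min z = -3x_1 + 8x_2

s.t.
  x_1 + s1 = 8
  x_2 + s2 = 12
  2x_1 + 3x_2 + s3 = 25
  x_1, x_2, s1, s2, s3 ≥ 0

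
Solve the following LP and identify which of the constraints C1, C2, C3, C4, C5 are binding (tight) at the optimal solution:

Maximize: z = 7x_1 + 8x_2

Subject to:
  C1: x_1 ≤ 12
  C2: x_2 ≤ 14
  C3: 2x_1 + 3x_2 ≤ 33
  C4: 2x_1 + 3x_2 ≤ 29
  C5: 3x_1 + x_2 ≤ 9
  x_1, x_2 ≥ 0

At x_1 = 0, x_2 = 9, compute slack b - a·x for each constraint:
  C1: 12 − 0 = 12  (slack)
  C2: 14 − 9 = 5  (slack)
  C3: 33 − 27 = 6  (slack)
  C4: 29 − 27 = 2  (slack)
  C5: 9 − 9 = 0  (binding)

Optimal: x_1 = 0, x_2 = 9
Binding: C5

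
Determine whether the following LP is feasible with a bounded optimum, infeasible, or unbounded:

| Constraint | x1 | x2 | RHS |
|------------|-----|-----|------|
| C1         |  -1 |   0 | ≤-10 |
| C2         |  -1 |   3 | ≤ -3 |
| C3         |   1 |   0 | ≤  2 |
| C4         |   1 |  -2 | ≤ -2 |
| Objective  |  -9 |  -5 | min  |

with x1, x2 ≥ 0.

Infeasible (no feasible solution exists)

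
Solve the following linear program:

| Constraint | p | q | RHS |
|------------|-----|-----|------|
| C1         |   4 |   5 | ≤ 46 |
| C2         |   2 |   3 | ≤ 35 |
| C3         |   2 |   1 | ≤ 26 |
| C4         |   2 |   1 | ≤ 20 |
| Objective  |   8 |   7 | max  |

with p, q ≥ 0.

Evaluate the objective at each vertex of the feasible region:
  z(0, 0) = 0
  z(10, 0) = 80
  z(9, 2) = 86  ←
  z(0, 9.2) = 64.4
The maximum is at p = 9, q = 2.

p = 9, q = 2, z = 86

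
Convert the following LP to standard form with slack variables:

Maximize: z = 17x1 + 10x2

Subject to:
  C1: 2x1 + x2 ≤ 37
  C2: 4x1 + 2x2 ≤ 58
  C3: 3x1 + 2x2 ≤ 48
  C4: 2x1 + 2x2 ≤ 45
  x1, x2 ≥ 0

max z = 17x1 + 10x2

s.t.
  2x1 + x2 + s1 = 37
  4x1 + 2x2 + s2 = 58
  3x1 + 2x2 + s3 = 48
  2x1 + 2x2 + s4 = 45
  x1, x2, s1, s2, s3, s4 ≥ 0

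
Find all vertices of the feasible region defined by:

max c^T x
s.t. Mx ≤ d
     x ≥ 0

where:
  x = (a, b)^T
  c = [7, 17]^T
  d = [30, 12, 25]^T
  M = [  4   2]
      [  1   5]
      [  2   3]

(0, 0), (7.5, 0), (7, 1), (0, 2.4)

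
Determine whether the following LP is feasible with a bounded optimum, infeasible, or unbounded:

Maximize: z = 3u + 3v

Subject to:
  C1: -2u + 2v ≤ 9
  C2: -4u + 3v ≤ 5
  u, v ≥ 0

Unbounded (objective can increase without bound)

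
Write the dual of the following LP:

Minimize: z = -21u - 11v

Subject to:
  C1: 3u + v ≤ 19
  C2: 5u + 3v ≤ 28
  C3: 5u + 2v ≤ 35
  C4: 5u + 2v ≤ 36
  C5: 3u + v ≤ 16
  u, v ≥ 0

Primal min cᵀx s.t. Ax ≤ b, x ≥ 0  →  Dual max −bᵀy s.t. Aᵀy ≥ −c, y ≥ 0.

Maximize: z = -19y1 - 28y2 - 35y3 - 36y4 - 16y5

Subject to:
  3y1 + 5y2 + 5y3 + 5y4 + 3y5 ≥ 21
  y1 + 3y2 + 2y3 + 2y4 + y5 ≥ 11
  y1, y2, y3, y4, y5 ≥ 0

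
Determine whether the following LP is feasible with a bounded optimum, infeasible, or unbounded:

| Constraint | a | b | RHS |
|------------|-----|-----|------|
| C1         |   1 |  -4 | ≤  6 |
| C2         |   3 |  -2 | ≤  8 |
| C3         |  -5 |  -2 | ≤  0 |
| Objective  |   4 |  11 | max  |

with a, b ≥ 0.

Unbounded (objective can increase without bound)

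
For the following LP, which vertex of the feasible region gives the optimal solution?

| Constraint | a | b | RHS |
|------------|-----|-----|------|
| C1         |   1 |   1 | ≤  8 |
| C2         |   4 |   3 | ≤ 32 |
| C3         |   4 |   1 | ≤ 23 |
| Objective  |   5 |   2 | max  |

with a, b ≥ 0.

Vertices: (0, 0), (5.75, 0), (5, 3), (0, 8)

Evaluate the objective at each vertex of the feasible region:
  z(0, 0) = 0
  z(5.75, 0) = 28.75
  z(5, 3) = 31  ←
  z(0, 8) = 16
The maximum is at a = 5, b = 3.

(5, 3)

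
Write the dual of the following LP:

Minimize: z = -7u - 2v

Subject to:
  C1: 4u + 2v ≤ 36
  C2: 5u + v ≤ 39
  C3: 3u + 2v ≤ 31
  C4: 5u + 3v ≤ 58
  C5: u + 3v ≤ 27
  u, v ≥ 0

Primal min cᵀx s.t. Ax ≤ b, x ≥ 0  →  Dual max −bᵀy s.t. Aᵀy ≥ −c, y ≥ 0.

Maximize: z = -36y1 - 39y2 - 31y3 - 58y4 - 27y5

Subject to:
  4y1 + 5y2 + 3y3 + 5y4 + y5 ≥ 7
  2y1 + y2 + 2y3 + 3y4 + 3y5 ≥ 2
  y1, y2, y3, y4, y5 ≥ 0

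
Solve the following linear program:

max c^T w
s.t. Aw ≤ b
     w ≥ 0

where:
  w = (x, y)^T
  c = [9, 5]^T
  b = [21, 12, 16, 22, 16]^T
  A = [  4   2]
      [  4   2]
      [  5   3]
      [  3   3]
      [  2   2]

Evaluate the objective at each vertex of the feasible region:
  z(0, 0) = 0
  z(3, 0) = 27
  z(2, 2) = 28  ←
  z(0, 5.333) = 26.67
The maximum is at x = 2, y = 2.

x = 2, y = 2, z = 28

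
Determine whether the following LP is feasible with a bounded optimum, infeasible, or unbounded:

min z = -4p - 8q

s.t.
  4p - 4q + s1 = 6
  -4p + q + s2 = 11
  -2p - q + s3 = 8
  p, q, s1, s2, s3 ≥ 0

Unbounded (objective can decrease without bound)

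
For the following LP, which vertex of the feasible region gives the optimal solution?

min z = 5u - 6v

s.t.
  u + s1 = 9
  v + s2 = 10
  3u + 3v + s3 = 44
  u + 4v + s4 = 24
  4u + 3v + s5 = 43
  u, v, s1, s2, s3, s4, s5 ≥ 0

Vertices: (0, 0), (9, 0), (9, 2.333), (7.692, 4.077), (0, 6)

Evaluate the objective at each vertex of the feasible region:
  z(0, 0) = 0
  z(9, 0) = 45
  z(9, 2.333) = 31
  z(7.692, 4.077) = 14
  z(0, 6) = -36  ←
The minimum is at u = 0, v = 6.

(0, 6)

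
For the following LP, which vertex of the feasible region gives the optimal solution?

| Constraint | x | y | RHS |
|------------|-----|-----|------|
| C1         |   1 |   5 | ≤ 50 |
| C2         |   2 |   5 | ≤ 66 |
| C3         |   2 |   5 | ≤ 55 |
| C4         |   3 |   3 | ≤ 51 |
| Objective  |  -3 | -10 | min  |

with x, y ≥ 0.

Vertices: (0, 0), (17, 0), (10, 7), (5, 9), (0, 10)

Evaluate the objective at each vertex of the feasible region:
  z(0, 0) = 0
  z(17, 0) = -51
  z(10, 7) = -100
  z(5, 9) = -105  ←
  z(0, 10) = -100
The minimum is at x = 5, y = 9.

(5, 9)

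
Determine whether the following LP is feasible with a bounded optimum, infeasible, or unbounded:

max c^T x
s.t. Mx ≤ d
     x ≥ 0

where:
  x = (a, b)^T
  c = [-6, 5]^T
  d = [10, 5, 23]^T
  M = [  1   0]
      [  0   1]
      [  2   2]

Feasible with a bounded optimal solution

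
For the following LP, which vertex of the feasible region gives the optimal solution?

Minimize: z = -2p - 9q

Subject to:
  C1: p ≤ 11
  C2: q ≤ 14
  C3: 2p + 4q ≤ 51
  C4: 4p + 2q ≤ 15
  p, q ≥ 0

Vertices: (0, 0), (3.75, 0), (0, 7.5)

Evaluate the objective at each vertex of the feasible region:
  z(0, 0) = 0
  z(3.75, 0) = -7.5
  z(0, 7.5) = -67.5  ←
The minimum is at p = 0, q = 7.5.

(0, 7.5)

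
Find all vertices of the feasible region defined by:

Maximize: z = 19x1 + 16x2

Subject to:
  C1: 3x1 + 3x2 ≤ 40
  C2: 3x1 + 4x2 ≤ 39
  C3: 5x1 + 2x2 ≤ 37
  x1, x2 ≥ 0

(0, 0), (7.4, 0), (5, 6), (0, 9.75)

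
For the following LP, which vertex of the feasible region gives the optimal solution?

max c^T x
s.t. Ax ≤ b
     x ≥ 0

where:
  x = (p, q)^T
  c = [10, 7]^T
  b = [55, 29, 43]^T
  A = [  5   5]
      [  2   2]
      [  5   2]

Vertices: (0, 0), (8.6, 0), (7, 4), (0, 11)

Evaluate the objective at each vertex of the feasible region:
  z(0, 0) = 0
  z(8.6, 0) = 86
  z(7, 4) = 98  ←
  z(0, 11) = 77
The maximum is at p = 7, q = 4.

(7, 4)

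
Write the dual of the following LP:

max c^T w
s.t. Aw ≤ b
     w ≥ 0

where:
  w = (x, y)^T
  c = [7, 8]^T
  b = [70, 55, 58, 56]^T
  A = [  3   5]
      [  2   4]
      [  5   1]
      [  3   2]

Primal max cᵀx s.t. Ax ≤ b, x ≥ 0  →  Dual min bᵀy s.t. Aᵀy ≥ c, y ≥ 0.

Minimize: z = 70y1 + 55y2 + 58y3 + 56y4

Subject to:
  3y1 + 2y2 + 5y3 + 3y4 ≥ 7
  5y1 + 4y2 + y3 + 2y4 ≥ 8
  y1, y2, y3, y4 ≥ 0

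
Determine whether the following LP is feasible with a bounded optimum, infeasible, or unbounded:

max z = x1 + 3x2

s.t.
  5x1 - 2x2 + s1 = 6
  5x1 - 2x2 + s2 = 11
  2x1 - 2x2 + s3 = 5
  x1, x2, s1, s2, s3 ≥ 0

Unbounded (objective can increase without bound)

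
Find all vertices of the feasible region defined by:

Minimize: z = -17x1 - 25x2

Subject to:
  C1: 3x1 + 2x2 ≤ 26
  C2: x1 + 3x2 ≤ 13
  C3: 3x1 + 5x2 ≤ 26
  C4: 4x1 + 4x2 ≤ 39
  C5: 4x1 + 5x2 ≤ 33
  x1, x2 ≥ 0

(0, 0), (8.25, 0), (7, 1), (3.25, 3.25), (0, 4.333)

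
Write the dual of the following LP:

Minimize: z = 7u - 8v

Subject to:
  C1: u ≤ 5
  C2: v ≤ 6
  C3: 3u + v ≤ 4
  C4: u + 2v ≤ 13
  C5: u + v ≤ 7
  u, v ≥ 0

Primal min cᵀx s.t. Ax ≤ b, x ≥ 0  →  Dual max −bᵀy s.t. Aᵀy ≥ −c, y ≥ 0.

Maximize: z = -5y1 - 6y2 - 4y3 - 13y4 - 7y5

Subject to:
  y1 + 3y3 + y4 + y5 ≥ -7
  y2 + y3 + 2y4 + y5 ≥ 8
  y1, y2, y3, y4, y5 ≥ 0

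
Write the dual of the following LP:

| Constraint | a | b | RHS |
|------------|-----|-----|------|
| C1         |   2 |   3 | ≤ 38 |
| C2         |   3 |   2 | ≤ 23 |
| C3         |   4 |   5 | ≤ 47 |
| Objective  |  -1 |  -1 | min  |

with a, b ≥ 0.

Primal min cᵀx s.t. Ax ≤ b, x ≥ 0  →  Dual max −bᵀy s.t. Aᵀy ≥ −c, y ≥ 0.

Maximize: z = -38y1 - 23y2 - 47y3

Subject to:
  2y1 + 3y2 + 4y3 ≥ 1
  3y1 + 2y2 + 5y3 ≥ 1
  y1, y2, y3 ≥ 0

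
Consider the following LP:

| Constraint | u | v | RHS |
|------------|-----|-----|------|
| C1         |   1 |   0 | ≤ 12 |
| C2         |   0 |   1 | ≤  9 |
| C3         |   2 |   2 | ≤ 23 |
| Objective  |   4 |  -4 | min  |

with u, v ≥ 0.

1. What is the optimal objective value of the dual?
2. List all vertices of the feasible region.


1. -36
2. (0, 0), (11.5, 0), (2.5, 9), (0, 9)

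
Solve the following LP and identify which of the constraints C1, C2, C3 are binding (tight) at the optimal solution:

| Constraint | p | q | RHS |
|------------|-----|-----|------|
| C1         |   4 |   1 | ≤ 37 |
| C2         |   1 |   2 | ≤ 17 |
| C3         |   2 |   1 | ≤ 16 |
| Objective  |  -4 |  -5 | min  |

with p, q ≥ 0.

At p = 5, q = 6, compute slack b - a·x for each constraint:
  C1: 37 − 26 = 11  (slack)
  C2: 17 − 17 = 0  (binding)
  C3: 16 − 16 = 0  (binding)

Optimal: p = 5, q = 6
Binding: C2, C3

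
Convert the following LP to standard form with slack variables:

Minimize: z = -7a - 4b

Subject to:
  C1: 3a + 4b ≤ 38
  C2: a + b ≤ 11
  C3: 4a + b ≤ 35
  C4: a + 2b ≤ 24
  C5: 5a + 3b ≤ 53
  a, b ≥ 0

min z = -7a - 4b

s.t.
  3a + 4b + s1 = 38
  a + b + s2 = 11
  4a + b + s3 = 35
  a + 2b + s4 = 24
  5a + 3b + s5 = 53
  a, b, s1, s2, s3, s4, s5 ≥ 0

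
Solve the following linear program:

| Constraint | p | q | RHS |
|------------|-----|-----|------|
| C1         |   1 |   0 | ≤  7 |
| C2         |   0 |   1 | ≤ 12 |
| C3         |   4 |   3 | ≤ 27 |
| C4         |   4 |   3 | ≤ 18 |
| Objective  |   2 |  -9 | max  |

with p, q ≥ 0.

Evaluate the objective at each vertex of the feasible region:
  z(0, 0) = 0
  z(4.5, 0) = 9  ←
  z(0, 6) = -54
The maximum is at p = 4.5, q = 0.

p = 4.5, q = 0, z = 9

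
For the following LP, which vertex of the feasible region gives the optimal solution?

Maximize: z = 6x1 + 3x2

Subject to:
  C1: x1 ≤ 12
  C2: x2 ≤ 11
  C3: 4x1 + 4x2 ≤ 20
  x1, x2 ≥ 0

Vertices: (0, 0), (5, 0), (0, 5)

Evaluate the objective at each vertex of the feasible region:
  z(0, 0) = 0
  z(5, 0) = 30  ←
  z(0, 5) = 15
The maximum is at x1 = 5, x2 = 0.

(5, 0)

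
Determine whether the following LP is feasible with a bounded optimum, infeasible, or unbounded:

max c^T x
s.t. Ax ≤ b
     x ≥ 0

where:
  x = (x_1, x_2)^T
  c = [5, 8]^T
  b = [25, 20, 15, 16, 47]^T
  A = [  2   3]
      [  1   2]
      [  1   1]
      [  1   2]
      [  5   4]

Feasible with a bounded optimal solution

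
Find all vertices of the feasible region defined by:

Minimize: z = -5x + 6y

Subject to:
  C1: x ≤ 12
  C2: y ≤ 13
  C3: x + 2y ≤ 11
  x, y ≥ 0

(0, 0), (11, 0), (0, 5.5)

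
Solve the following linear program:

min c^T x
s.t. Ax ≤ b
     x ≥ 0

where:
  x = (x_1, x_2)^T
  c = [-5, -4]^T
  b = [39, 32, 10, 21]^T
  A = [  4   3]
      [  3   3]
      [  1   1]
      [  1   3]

Evaluate the objective at each vertex of the feasible region:
  z(0, 0) = 0
  z(9.75, 0) = -48.75
  z(9, 1) = -49  ←
  z(4.5, 5.5) = -44.5
  z(0, 7) = -28
The minimum is at x_1 = 9, x_2 = 1.

x_1 = 9, x_2 = 1, z = -49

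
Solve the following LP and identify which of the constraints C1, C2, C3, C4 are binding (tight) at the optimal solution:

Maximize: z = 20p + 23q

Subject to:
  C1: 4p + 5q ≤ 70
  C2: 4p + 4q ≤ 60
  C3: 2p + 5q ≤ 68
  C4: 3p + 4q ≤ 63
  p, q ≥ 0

At p = 5, q = 10, compute slack b - a·x for each constraint:
  C1: 70 − 70 = 0  (binding)
  C2: 60 − 60 = 0  (binding)
  C3: 68 − 60 = 8  (slack)
  C4: 63 − 55 = 8  (slack)

Optimal: p = 5, q = 10
Binding: C1, C2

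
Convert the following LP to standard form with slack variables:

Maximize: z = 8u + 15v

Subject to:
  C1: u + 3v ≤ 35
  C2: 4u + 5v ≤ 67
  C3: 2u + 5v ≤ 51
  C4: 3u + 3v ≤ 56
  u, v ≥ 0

max z = 8u + 15v

s.t.
  u + 3v + s1 = 35
  4u + 5v + s2 = 67
  2u + 5v + s3 = 51
  3u + 3v + s4 = 56
  u, v, s1, s2, s3, s4 ≥ 0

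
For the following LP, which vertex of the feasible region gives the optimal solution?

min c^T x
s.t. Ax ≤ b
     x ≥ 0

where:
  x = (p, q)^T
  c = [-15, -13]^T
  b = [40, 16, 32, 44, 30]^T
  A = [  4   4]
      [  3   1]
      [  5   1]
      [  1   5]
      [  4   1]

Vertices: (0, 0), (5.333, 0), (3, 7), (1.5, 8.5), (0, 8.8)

Evaluate the objective at each vertex of the feasible region:
  z(0, 0) = 0
  z(5.333, 0) = -80
  z(3, 7) = -136  ←
  z(1.5, 8.5) = -133
  z(0, 8.8) = -114.4
The minimum is at p = 3, q = 7.

(3, 7)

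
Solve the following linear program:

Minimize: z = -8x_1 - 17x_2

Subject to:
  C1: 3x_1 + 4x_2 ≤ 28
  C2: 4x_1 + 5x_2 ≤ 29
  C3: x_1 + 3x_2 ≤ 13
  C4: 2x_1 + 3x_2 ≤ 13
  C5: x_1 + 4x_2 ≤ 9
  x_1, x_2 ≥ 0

Evaluate the objective at each vertex of the feasible region:
  z(0, 0) = 0
  z(6.5, 0) = -52
  z(5, 1) = -57  ←
  z(0, 2.25) = -38.25
The minimum is at x_1 = 5, x_2 = 1.

x_1 = 5, x_2 = 1, z = -57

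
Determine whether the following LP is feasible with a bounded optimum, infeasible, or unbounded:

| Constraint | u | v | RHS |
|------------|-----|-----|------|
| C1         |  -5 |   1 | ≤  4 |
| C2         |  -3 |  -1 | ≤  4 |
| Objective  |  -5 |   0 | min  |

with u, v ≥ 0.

Unbounded (objective can decrease without bound)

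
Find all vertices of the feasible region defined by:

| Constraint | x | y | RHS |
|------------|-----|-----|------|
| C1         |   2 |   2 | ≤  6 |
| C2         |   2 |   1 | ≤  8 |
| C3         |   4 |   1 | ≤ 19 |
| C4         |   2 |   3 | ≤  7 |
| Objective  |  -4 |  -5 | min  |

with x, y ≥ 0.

(0, 0), (3, 0), (2, 1), (0, 2.333)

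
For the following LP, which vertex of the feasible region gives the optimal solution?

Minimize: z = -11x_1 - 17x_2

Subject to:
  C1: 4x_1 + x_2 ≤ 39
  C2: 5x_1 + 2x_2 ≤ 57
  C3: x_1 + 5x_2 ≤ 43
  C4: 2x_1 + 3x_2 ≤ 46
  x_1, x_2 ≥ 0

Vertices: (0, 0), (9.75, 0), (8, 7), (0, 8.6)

Evaluate the objective at each vertex of the feasible region:
  z(0, 0) = 0
  z(9.75, 0) = -107.2
  z(8, 7) = -207  ←
  z(0, 8.6) = -146.2
The minimum is at x_1 = 8, x_2 = 7.

(8, 7)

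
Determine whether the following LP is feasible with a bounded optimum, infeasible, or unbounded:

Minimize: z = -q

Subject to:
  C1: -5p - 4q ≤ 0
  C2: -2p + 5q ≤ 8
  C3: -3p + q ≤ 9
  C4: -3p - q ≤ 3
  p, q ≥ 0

Unbounded (objective can decrease without bound)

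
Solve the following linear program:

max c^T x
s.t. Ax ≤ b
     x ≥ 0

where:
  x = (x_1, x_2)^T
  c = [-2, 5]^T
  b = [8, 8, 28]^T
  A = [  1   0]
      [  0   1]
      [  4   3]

Evaluate the objective at each vertex of the feasible region:
  z(0, 0) = 0
  z(7, 0) = -14
  z(1, 8) = 38
  z(0, 8) = 40  ←
The maximum is at x_1 = 0, x_2 = 8.

x_1 = 0, x_2 = 8, z = 40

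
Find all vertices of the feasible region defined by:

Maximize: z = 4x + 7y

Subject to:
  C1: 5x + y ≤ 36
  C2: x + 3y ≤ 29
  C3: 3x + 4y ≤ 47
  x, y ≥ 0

(0, 0), (7.2, 0), (5.706, 7.471), (5, 8), (0, 9.667)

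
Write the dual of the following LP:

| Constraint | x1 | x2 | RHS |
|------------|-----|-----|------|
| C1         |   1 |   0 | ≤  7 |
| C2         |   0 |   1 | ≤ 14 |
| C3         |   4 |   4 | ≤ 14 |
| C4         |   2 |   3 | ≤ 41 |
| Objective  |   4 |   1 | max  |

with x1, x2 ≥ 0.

Primal max cᵀx s.t. Ax ≤ b, x ≥ 0  →  Dual min bᵀy s.t. Aᵀy ≥ c, y ≥ 0.

Minimize: z = 7y1 + 14y2 + 14y3 + 41y4

Subject to:
  y1 + 4y3 + 2y4 ≥ 4
  y2 + 4y3 + 3y4 ≥ 1
  y1, y2, y3, y4 ≥ 0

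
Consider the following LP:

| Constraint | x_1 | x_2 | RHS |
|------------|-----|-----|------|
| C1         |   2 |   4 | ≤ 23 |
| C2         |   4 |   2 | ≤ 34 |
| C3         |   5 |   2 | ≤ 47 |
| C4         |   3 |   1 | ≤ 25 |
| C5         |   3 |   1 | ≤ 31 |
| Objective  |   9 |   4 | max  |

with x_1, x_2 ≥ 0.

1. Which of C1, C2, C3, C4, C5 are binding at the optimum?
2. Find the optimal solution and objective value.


1. C2, C4
2. x_1 = 8, x_2 = 1, z = 76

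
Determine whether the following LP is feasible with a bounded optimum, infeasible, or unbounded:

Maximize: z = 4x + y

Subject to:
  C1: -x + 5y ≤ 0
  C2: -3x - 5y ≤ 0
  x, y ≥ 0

Unbounded (objective can increase without bound)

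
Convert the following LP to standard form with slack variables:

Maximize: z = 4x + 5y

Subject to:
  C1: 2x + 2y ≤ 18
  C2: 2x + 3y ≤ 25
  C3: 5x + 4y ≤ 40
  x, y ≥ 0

max z = 4x + 5y

s.t.
  2x + 2y + s1 = 18
  2x + 3y + s2 = 25
  5x + 4y + s3 = 40
  x, y, s1, s2, s3 ≥ 0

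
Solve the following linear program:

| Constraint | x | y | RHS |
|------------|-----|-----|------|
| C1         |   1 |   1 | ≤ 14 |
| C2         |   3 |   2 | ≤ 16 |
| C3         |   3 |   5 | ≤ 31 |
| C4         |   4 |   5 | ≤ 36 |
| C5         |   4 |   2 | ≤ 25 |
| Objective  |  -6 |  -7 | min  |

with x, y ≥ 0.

Evaluate the objective at each vertex of the feasible region:
  z(0, 0) = 0
  z(5.333, 0) = -32
  z(2, 5) = -47  ←
  z(0, 6.2) = -43.4
The minimum is at x = 2, y = 5.

x = 2, y = 5, z = -47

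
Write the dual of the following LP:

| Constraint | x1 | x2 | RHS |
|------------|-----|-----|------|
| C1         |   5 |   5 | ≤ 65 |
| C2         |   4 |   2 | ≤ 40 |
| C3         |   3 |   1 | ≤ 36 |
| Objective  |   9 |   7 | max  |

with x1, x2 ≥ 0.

Primal max cᵀx s.t. Ax ≤ b, x ≥ 0  →  Dual min bᵀy s.t. Aᵀy ≥ c, y ≥ 0.

Minimize: z = 65y1 + 40y2 + 36y3

Subject to:
  5y1 + 4y2 + 3y3 ≥ 9
  5y1 + 2y2 + y3 ≥ 7
  y1, y2, y3 ≥ 0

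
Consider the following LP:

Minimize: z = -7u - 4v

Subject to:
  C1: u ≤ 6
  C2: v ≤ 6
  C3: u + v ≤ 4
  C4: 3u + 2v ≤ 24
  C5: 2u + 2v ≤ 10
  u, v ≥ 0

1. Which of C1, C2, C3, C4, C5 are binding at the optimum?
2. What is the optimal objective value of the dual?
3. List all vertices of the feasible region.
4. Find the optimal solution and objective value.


1. C3
2. -28
3. (0, 0), (4, 0), (0, 4)
4. u = 4, v = 0, z = -28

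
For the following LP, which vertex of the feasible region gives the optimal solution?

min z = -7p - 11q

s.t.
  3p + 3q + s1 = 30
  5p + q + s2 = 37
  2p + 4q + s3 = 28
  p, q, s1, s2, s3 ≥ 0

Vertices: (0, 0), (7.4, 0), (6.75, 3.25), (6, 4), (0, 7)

Evaluate the objective at each vertex of the feasible region:
  z(0, 0) = 0
  z(7.4, 0) = -51.8
  z(6.75, 3.25) = -83
  z(6, 4) = -86  ←
  z(0, 7) = -77
The minimum is at p = 6, q = 4.

(6, 4)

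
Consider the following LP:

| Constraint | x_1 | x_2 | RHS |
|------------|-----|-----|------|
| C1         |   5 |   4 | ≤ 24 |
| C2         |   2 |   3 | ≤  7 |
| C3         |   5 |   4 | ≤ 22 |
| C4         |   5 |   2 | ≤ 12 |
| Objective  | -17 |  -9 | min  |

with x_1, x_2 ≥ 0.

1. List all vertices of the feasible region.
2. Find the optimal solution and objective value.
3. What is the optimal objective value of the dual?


1. (0, 0), (2.4, 0), (2, 1), (0, 2.333)
2. x_1 = 2, x_2 = 1, z = -43
3. -43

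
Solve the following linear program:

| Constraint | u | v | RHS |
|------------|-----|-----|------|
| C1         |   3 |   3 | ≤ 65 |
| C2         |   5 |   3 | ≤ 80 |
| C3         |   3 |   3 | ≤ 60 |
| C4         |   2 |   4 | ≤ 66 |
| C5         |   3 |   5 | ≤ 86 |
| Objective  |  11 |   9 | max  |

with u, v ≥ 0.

Evaluate the objective at each vertex of the feasible region:
  z(0, 0) = 0
  z(16, 0) = 176
  z(10, 10) = 200  ←
  z(7, 13) = 194
  z(0, 16.5) = 148.5
The maximum is at u = 10, v = 10.

u = 10, v = 10, z = 200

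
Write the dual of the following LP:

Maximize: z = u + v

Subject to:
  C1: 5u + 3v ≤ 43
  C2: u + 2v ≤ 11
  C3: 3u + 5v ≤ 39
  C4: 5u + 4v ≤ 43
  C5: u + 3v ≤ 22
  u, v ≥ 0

Primal max cᵀx s.t. Ax ≤ b, x ≥ 0  →  Dual min bᵀy s.t. Aᵀy ≥ c, y ≥ 0.

Minimize: z = 43y1 + 11y2 + 39y3 + 43y4 + 22y5

Subject to:
  5y1 + y2 + 3y3 + 5y4 + y5 ≥ 1
  3y1 + 2y2 + 5y3 + 4y4 + 3y5 ≥ 1
  y1, y2, y3, y4, y5 ≥ 0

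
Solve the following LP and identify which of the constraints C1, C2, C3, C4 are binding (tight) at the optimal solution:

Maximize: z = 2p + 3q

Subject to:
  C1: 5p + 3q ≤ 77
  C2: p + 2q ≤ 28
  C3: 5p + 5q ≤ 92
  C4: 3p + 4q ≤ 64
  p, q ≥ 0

At p = 8, q = 10, compute slack b - a·x for each constraint:
  C1: 77 − 70 = 7  (slack)
  C2: 28 − 28 = 0  (binding)
  C3: 92 − 90 = 2  (slack)
  C4: 64 − 64 = 0  (binding)

Optimal: p = 8, q = 10
Binding: C2, C4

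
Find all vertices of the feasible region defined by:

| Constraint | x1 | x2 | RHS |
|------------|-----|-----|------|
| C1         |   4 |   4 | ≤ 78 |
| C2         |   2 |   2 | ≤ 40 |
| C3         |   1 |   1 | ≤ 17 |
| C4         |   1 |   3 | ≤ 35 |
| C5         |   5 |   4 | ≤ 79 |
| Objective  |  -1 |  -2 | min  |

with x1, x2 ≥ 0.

(0, 0), (15.8, 0), (11, 6), (8, 9), (0, 11.67)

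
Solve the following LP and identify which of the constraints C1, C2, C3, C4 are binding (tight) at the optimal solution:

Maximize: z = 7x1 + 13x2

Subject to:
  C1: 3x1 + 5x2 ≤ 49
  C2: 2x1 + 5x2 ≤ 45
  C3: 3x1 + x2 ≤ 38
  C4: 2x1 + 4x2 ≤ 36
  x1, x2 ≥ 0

At x1 = 8, x2 = 5, compute slack b - a·x for each constraint:
  C1: 49 − 49 = 0  (binding)
  C2: 45 − 41 = 4  (slack)
  C3: 38 − 29 = 9  (slack)
  C4: 36 − 36 = 0  (binding)

Optimal: x1 = 8, x2 = 5
Binding: C1, C4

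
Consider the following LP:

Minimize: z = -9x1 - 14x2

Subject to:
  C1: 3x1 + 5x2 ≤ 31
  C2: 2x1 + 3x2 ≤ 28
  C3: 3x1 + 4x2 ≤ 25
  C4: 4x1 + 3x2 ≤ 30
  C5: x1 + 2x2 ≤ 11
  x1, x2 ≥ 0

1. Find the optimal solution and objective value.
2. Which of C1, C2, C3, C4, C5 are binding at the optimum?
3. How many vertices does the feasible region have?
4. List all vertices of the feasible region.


1. x1 = 3, x2 = 4, z = -83
2. C3, C5
3. 5
4. (0, 0), (7.5, 0), (6.429, 1.429), (3, 4), (0, 5.5)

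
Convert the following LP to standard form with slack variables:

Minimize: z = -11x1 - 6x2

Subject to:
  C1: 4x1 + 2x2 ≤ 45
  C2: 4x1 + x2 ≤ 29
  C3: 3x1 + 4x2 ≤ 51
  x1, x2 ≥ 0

min z = -11x1 - 6x2

s.t.
  4x1 + 2x2 + s1 = 45
  4x1 + x2 + s2 = 29
  3x1 + 4x2 + s3 = 51
  x1, x2, s1, s2, s3 ≥ 0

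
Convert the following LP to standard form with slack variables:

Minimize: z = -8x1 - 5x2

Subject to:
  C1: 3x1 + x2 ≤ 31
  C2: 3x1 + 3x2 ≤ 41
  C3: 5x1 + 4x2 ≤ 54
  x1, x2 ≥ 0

min z = -8x1 - 5x2

s.t.
  3x1 + x2 + s1 = 31
  3x1 + 3x2 + s2 = 41
  5x1 + 4x2 + s3 = 54
  x1, x2, s1, s2, s3 ≥ 0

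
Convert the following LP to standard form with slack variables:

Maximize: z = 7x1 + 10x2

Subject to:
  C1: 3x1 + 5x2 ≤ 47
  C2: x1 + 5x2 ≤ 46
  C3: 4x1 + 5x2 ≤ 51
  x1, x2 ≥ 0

max z = 7x1 + 10x2

s.t.
  3x1 + 5x2 + s1 = 47
  x1 + 5x2 + s2 = 46
  4x1 + 5x2 + s3 = 51
  x1, x2, s1, s2, s3 ≥ 0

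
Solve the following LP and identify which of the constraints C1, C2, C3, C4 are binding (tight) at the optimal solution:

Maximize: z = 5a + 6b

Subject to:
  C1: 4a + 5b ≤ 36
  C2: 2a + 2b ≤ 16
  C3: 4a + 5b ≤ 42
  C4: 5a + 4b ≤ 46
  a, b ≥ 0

At a = 4, b = 4, compute slack b - a·x for each constraint:
  C1: 36 − 36 = 0  (binding)
  C2: 16 − 16 = 0  (binding)
  C3: 42 − 36 = 6  (slack)
  C4: 46 − 36 = 10  (slack)

Optimal: a = 4, b = 4
Binding: C1, C2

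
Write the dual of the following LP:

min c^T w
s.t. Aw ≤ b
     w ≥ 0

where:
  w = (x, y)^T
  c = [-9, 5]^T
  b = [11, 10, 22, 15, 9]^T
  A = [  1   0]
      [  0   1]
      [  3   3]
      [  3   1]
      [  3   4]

Primal min cᵀx s.t. Ax ≤ b, x ≥ 0  →  Dual max −bᵀy s.t. Aᵀy ≥ −c, y ≥ 0.

Maximize: z = -11y1 - 10y2 - 22y3 - 15y4 - 9y5

Subject to:
  y1 + 3y3 + 3y4 + 3y5 ≥ 9
  y2 + 3y3 + y4 + 4y5 ≥ -5
  y1, y2, y3, y4, y5 ≥ 0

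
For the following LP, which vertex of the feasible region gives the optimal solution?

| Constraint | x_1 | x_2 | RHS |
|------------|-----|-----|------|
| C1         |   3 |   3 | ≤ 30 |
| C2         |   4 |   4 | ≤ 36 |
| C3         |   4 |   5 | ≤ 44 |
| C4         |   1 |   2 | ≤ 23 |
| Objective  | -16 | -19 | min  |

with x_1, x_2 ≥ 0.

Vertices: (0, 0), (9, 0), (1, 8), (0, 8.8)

Evaluate the objective at each vertex of the feasible region:
  z(0, 0) = 0
  z(9, 0) = -144
  z(1, 8) = -168  ←
  z(0, 8.8) = -167.2
The minimum is at x_1 = 1, x_2 = 8.

(1, 8)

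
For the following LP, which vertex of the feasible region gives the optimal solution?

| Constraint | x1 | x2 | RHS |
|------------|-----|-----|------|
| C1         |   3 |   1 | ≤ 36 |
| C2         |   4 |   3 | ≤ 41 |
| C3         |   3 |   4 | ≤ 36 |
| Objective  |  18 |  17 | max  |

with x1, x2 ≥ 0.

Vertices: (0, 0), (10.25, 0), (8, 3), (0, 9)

Evaluate the objective at each vertex of the feasible region:
  z(0, 0) = 0
  z(10.25, 0) = 184.5
  z(8, 3) = 195  ←
  z(0, 9) = 153
The maximum is at x1 = 8, x2 = 3.

(8, 3)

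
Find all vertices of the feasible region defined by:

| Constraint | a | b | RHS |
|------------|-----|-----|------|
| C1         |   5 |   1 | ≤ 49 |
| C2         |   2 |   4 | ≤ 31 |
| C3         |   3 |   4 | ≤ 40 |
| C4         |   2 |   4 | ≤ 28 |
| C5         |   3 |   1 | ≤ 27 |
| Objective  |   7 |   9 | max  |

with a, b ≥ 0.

(0, 0), (9, 0), (8, 3), (0, 7)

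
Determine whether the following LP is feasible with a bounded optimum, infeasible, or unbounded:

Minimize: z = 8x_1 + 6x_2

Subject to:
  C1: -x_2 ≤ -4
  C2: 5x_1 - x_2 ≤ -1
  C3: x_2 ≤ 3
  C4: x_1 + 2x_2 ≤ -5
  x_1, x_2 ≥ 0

Infeasible (no feasible solution exists)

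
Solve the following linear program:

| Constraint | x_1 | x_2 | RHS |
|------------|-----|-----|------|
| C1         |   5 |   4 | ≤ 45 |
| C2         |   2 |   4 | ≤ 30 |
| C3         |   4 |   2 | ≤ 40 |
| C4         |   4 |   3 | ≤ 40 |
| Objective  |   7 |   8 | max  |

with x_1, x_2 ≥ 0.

Evaluate the objective at each vertex of the feasible region:
  z(0, 0) = 0
  z(9, 0) = 63
  z(5, 5) = 75  ←
  z(0, 7.5) = 60
The maximum is at x_1 = 5, x_2 = 5.

x_1 = 5, x_2 = 5, z = 75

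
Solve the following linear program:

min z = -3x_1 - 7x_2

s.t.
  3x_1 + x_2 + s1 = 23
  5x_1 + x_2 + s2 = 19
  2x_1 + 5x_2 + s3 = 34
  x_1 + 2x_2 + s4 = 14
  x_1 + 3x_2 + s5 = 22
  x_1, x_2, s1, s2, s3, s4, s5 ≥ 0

Evaluate the objective at each vertex of the feasible region:
  z(0, 0) = 0
  z(3.8, 0) = -11.4
  z(2.667, 5.667) = -47.67
  z(2, 6) = -48  ←
  z(0, 6.8) = -47.6
The minimum is at x_1 = 2, x_2 = 6.

x_1 = 2, x_2 = 6, z = -48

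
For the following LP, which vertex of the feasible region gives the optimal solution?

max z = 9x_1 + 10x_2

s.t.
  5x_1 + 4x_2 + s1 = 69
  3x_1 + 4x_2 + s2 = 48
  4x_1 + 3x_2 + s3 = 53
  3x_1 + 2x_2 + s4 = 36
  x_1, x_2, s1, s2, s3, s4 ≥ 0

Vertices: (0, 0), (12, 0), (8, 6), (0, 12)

Evaluate the objective at each vertex of the feasible region:
  z(0, 0) = 0
  z(12, 0) = 108
  z(8, 6) = 132  ←
  z(0, 12) = 120
The maximum is at x_1 = 8, x_2 = 6.

(8, 6)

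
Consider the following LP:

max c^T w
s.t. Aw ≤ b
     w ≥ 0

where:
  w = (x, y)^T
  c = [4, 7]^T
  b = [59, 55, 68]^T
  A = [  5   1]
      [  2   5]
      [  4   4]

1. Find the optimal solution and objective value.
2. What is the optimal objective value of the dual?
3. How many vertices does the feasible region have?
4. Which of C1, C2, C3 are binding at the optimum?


1. x = 10, y = 7, z = 89
2. 89
3. 5
4. C2, C3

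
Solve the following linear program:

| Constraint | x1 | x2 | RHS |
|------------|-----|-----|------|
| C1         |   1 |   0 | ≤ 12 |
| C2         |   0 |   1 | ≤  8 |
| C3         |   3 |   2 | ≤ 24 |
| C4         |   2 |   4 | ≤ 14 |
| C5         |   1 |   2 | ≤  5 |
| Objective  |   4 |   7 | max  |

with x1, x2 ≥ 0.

Evaluate the objective at each vertex of the feasible region:
  z(0, 0) = 0
  z(5, 0) = 20  ←
  z(0, 2.5) = 17.5
The maximum is at x1 = 5, x2 = 0.

x1 = 5, x2 = 0, z = 20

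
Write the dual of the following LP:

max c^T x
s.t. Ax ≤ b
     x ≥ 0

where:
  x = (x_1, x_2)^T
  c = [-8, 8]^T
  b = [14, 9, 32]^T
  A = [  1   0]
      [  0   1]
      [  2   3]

Primal max cᵀx s.t. Ax ≤ b, x ≥ 0  →  Dual min bᵀy s.t. Aᵀy ≥ c, y ≥ 0.

Minimize: z = 14y1 + 9y2 + 32y3

Subject to:
  y1 + 2y3 ≥ -8
  y2 + 3y3 ≥ 8
  y1, y2, y3 ≥ 0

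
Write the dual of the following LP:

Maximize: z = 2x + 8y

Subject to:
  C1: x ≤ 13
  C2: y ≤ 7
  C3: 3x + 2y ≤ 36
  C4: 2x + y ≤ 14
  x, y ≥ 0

Primal max cᵀx s.t. Ax ≤ b, x ≥ 0  →  Dual min bᵀy s.t. Aᵀy ≥ c, y ≥ 0.

Minimize: z = 13y1 + 7y2 + 36y3 + 14y4

Subject to:
  y1 + 3y3 + 2y4 ≥ 2
  y2 + 2y3 + y4 ≥ 8
  y1, y2, y3, y4 ≥ 0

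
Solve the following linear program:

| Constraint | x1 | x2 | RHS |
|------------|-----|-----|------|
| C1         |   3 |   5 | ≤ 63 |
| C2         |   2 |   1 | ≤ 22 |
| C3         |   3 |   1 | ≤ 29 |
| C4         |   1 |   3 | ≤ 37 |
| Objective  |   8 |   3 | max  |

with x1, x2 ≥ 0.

Evaluate the objective at each vertex of the feasible region:
  z(0, 0) = 0
  z(9.667, 0) = 77.33
  z(7, 8) = 80  ←
  z(6.714, 8.571) = 79.43
  z(1, 12) = 44
  z(0, 12.33) = 37
The maximum is at x1 = 7, x2 = 8.

x1 = 7, x2 = 8, z = 80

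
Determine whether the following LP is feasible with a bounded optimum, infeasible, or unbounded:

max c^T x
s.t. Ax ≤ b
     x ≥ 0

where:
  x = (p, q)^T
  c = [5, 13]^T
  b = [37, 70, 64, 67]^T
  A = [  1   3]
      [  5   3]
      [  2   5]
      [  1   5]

Feasible with a bounded optimal solution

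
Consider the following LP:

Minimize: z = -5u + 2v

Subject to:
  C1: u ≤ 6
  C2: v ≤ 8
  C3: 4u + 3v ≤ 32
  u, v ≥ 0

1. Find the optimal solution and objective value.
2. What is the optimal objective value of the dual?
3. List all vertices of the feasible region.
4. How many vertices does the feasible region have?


1. u = 6, v = 0, z = -30
2. -30
3. (0, 0), (6, 0), (6, 2.667), (2, 8), (0, 8)
4. 5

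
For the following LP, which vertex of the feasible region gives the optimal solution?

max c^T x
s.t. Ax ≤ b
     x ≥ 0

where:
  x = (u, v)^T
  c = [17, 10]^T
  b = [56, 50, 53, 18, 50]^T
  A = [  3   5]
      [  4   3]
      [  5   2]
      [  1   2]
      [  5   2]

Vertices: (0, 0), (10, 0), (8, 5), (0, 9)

Evaluate the objective at each vertex of the feasible region:
  z(0, 0) = 0
  z(10, 0) = 170
  z(8, 5) = 186  ←
  z(0, 9) = 90
The maximum is at u = 8, v = 5.

(8, 5)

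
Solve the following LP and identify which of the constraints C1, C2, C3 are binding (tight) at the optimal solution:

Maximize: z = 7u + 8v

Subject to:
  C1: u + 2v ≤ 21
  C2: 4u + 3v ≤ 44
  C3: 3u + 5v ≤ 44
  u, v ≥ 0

At u = 8, v = 4, compute slack b - a·x for each constraint:
  C1: 21 − 16 = 5  (slack)
  C2: 44 − 44 = 0  (binding)
  C3: 44 − 44 = 0  (binding)

Optimal: u = 8, v = 4
Binding: C2, C3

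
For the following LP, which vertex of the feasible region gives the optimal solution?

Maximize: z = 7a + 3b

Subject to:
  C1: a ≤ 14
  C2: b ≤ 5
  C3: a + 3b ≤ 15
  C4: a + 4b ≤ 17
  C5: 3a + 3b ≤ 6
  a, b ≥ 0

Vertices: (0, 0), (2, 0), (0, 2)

Evaluate the objective at each vertex of the feasible region:
  z(0, 0) = 0
  z(2, 0) = 14  ←
  z(0, 2) = 6
The maximum is at a = 2, b = 0.

(2, 0)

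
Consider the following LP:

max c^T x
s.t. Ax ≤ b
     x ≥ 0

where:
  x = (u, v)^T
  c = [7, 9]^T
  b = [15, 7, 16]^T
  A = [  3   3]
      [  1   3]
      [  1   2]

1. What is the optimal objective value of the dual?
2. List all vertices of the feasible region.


1. 37
2. (0, 0), (5, 0), (4, 1), (0, 2.333)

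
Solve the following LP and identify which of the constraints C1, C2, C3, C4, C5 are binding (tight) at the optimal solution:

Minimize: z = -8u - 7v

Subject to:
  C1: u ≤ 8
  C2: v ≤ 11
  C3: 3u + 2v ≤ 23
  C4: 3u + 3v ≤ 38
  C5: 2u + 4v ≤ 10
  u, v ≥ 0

At u = 5, v = 0, compute slack b - a·x for each constraint:
  C1: 8 − 5 = 3  (slack)
  C2: 11 − 0 = 11  (slack)
  C3: 23 − 15 = 8  (slack)
  C4: 38 − 15 = 23  (slack)
  C5: 10 − 10 = 0  (binding)

Optimal: u = 5, v = 0
Binding: C5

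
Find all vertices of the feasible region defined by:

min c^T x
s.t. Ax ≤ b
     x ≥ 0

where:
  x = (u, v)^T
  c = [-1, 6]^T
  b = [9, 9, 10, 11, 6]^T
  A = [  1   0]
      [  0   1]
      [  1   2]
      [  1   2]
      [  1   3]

(0, 0), (6, 0), (0, 2)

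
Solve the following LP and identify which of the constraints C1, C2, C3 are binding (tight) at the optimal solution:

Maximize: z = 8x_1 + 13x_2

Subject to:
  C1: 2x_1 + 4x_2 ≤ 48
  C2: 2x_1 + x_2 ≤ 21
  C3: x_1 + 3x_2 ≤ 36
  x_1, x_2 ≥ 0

At x_1 = 6, x_2 = 9, compute slack b - a·x for each constraint:
  C1: 48 − 48 = 0  (binding)
  C2: 21 − 21 = 0  (binding)
  C3: 36 − 33 = 3  (slack)

Optimal: x_1 = 6, x_2 = 9
Binding: C1, C2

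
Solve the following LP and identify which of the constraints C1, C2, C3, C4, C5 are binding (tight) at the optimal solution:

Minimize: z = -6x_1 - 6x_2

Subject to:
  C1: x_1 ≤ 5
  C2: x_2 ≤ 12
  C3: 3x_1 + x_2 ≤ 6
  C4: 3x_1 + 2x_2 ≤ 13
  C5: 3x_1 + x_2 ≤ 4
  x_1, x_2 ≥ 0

At x_1 = 0, x_2 = 4, compute slack b - a·x for each constraint:
  C1: 5 − 0 = 5  (slack)
  C2: 12 − 4 = 8  (slack)
  C3: 6 − 4 = 2  (slack)
  C4: 13 − 8 = 5  (slack)
  C5: 4 − 4 = 0  (binding)

Optimal: x_1 = 0, x_2 = 4
Binding: C5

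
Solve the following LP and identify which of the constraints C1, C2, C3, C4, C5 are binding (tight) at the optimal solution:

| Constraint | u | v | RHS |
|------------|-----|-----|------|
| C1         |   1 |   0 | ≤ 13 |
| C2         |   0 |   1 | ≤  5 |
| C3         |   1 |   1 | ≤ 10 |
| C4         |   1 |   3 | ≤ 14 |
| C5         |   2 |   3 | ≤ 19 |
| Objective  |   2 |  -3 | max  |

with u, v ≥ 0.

At u = 9.5, v = 0, compute slack b - a·x for each constraint:
  C1: 13 − 9.5 = 3.5  (slack)
  C2: 5 − 0 = 5  (slack)
  C3: 10 − 9.5 = 0.5  (slack)
  C4: 14 − 9.5 = 4.5  (slack)
  C5: 19 − 19 = 0  (binding)

Optimal: u = 9.5, v = 0
Binding: C5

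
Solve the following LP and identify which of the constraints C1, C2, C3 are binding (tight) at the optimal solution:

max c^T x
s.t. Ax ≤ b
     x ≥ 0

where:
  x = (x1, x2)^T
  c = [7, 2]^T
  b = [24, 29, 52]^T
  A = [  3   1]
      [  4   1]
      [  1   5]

At x1 = 5, x2 = 9, compute slack b - a·x for each constraint:
  C1: 24 − 24 = 0  (binding)
  C2: 29 − 29 = 0  (binding)
  C3: 52 − 50 = 2  (slack)

Optimal: x1 = 5, x2 = 9
Binding: C1, C2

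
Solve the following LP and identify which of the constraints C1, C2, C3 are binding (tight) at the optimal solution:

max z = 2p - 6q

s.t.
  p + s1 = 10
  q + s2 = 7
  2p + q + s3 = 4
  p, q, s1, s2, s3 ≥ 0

At p = 2, q = 0, compute slack b - a·x for each constraint:
  C1: 10 − 2 = 8  (slack)
  C2: 7 − 0 = 7  (slack)
  C3: 4 − 4 = 0  (binding)

Optimal: p = 2, q = 0
Binding: C3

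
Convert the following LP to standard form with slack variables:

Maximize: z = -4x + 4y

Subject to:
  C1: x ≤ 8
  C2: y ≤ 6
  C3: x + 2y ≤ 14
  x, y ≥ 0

max z = -4x + 4y

s.t.
  x + s1 = 8
  y + s2 = 6
  x + 2y + s3 = 14
  x, y, s1, s2, s3 ≥ 0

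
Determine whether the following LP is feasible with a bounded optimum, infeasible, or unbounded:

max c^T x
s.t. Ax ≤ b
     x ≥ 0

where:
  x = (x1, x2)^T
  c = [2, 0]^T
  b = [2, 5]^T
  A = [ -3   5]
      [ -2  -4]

Unbounded (objective can increase without bound)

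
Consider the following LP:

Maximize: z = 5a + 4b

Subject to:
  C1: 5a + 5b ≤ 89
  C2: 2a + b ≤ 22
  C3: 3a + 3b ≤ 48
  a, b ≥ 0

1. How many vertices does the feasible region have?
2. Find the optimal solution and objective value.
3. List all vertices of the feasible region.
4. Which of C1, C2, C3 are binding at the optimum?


1. 4
2. a = 6, b = 10, z = 70
3. (0, 0), (11, 0), (6, 10), (0, 16)
4. C2, C3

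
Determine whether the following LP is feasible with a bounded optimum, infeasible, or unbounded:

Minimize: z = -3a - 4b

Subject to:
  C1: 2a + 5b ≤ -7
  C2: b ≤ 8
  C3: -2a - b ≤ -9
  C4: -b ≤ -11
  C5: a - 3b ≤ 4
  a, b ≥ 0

Infeasible (no feasible solution exists)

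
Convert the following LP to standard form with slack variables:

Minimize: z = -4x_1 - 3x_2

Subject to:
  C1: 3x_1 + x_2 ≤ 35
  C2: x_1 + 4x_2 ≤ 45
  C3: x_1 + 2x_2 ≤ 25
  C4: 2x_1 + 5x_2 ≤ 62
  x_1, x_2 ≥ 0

min z = -4x_1 - 3x_2

s.t.
  3x_1 + x_2 + s1 = 35
  x_1 + 4x_2 + s2 = 45
  x_1 + 2x_2 + s3 = 25
  2x_1 + 5x_2 + s4 = 62
  x_1, x_2, s1, s2, s3, s4 ≥ 0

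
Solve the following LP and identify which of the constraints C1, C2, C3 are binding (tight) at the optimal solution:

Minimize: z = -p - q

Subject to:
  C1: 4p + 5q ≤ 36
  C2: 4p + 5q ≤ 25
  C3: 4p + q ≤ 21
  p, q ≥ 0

At p = 5, q = 1, compute slack b - a·x for each constraint:
  C1: 36 − 25 = 11  (slack)
  C2: 25 − 25 = 0  (binding)
  C3: 21 − 21 = 0  (binding)

Optimal: p = 5, q = 1
Binding: C2, C3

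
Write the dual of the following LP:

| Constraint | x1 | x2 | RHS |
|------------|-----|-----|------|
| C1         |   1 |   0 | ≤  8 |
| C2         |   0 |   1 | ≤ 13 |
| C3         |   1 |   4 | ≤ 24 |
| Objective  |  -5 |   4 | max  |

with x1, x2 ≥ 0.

Primal max cᵀx s.t. Ax ≤ b, x ≥ 0  →  Dual min bᵀy s.t. Aᵀy ≥ c, y ≥ 0.

Minimize: z = 8y1 + 13y2 + 24y3

Subject to:
  y1 + y3 ≥ -5
  y2 + 4y3 ≥ 4
  y1, y2, y3 ≥ 0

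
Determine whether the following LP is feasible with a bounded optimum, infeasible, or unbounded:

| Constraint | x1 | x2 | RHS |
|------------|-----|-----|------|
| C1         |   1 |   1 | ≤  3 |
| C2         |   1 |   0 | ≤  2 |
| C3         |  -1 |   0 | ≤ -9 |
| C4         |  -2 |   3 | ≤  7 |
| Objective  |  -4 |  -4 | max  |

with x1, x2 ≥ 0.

Infeasible (no feasible solution exists)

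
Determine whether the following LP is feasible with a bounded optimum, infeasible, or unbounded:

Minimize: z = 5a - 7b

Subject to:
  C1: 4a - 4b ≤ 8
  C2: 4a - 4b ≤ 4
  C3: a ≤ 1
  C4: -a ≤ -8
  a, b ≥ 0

Infeasible (no feasible solution exists)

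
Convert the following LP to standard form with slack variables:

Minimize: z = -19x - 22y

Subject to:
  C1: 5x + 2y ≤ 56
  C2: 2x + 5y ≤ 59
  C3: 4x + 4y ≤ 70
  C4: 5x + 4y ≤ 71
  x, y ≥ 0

min z = -19x - 22y

s.t.
  5x + 2y + s1 = 56
  2x + 5y + s2 = 59
  4x + 4y + s3 = 70
  5x + 4y + s4 = 71
  x, y, s1, s2, s3, s4 ≥ 0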